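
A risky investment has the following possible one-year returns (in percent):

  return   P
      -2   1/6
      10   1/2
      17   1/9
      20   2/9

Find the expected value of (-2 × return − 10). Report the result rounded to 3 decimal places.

E[-2x-10] = (1/6)·(-6) + (1/2)·(-30) + (1/9)·(-44) + (2/9)·(-50)
     = -32 ≈ -32.000

-32.000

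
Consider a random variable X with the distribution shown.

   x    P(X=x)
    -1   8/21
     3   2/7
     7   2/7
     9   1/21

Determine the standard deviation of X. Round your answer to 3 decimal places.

E[X] = 61/21, E[X²] = 437/21
Var(X) = E[X²] − (E[X])² = 437/21 − 3721/441 = 5456/441
SD(X) = √(5456/441) ≈ 3.517

3.517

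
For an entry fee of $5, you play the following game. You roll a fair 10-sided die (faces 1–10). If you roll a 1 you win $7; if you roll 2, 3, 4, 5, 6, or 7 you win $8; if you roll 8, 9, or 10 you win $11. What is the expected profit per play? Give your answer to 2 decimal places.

E[payout] = (1/10)·7 + (3/5)·8 + (3/10)·11 = 44/5
Expected profit = 44/5 − 5 = 19/5 ≈ $3.80

$3.80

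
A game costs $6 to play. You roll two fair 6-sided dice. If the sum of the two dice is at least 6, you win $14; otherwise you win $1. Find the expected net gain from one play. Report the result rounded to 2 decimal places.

$4.39

E[payout] = (5/18)·1 + (13/18)·14 = 187/18
Expected profit = 187/18 − 6 = 79/18 ≈ $4.39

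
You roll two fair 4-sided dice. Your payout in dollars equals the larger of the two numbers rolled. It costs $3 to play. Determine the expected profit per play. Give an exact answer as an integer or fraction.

Distribution of the larger of the two numbers rolled: 1 w.p. 1/16, 2 w.p. 3/16, 3 w.p. 5/16, 4 w.p. 7/16
E[payout] = (1/16)·1 + (3/16)·2 + (5/16)·3 + (7/16)·4 = 25/8
Expected profit = 25/8 − 3 = 1/8

1/8 dollars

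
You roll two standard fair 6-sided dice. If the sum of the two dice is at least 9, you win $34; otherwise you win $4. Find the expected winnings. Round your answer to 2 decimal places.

$12.33

E[payout] = (13/18)·4 + (5/18)·34 = 37/3
≈ $12.33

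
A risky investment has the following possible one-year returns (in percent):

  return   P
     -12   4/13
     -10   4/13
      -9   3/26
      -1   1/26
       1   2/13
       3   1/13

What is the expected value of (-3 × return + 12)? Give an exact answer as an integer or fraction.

E[-3x+12] = (4/13)·48 + (4/13)·42 + (3/26)·39 + (1/26)·15 + (2/13)·9 + (1/13)·3
     = 447/13

447/13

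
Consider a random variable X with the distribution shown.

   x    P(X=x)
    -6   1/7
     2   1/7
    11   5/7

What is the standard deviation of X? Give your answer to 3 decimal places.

6.250

E[X] = 51/7, E[X²] = 645/7
Var(X) = E[X²] − (E[X])² = 645/7 − 2601/49 = 1914/49
SD(X) = √(1914/49) ≈ 6.250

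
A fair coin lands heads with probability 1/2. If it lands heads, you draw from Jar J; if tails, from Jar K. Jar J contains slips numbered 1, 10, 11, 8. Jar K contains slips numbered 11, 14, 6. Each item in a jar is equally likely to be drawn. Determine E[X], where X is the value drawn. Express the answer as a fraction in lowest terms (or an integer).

E[X | Jar J] = (1 + 10 + 11 + 8)/4 = 15/2
E[X | Jar K] = (11 + 14 + 6)/3 = 31/3
E[X] = (1/2)·15/2 + (1/2)·31/3 = 107/12

107/12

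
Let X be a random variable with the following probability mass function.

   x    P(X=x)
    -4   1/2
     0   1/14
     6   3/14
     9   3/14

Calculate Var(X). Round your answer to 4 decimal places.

E[X] = (1/2)·(-4) + (1/14)·0 + (3/14)·6 + (3/14)·9 = 17/14
E[X²] = (1/2)·16 + (1/14)·0 + (3/14)·36 + (3/14)·81 = 463/14
Var(X) = 463/14 − (17/14)² = 6193/196 ≈ 31.5969

31.5969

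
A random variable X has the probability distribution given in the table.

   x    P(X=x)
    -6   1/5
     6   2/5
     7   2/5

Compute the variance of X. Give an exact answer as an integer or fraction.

E[X] = (1/5)·(-6) + (2/5)·6 + (2/5)·7 = 4
E[X²] = (1/5)·36 + (2/5)·36 + (2/5)·49 = 206/5
Var(X) = 206/5 − (4)² = 126/5

126/5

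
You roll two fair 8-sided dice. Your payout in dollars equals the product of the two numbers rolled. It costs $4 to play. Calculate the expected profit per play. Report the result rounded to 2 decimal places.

Distribution of the product of the two numbers rolled: 1 w.p. 1/64, 2 w.p. 1/32, 3 w.p. 1/32, 4 w.p. 3/64, 5 w.p. 1/32, 6 w.p. 1/16, …
E[payout] = (1/64)·1 + (1/32)·2 + (1/32)·3 + (3/64)·4 + (1/32)·5 + (1/16)·6 + (1/32)·7 + (1/16)·8 + (1/64)·9 + (1/32)·10 + (1/16)·12 + (1/32)·14 + (1/32)·15 + (3/64)·16 + (1/32)·18 + (1/32)·20 + (1/32)·21 + (1/16)·24 + (1/64)·25 + (1/32)·28 + (1/32)·30 + (1/32)·32 + (1/32)·35 + (1/64)·36 + (1/32)·40 + (1/32)·42 + (1/32)·48 + (1/64)·49 + (1/32)·56 + (1/64)·64 = 81/4
Expected profit = 81/4 − 4 = 65/4 ≈ $16.25

$16.25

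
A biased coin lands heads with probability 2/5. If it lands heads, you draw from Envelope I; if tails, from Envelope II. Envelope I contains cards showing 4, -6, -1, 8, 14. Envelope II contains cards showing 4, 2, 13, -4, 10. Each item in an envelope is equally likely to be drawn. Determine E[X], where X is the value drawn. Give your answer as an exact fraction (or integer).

113/25

E[X | Envelope I] = (4 − 6 − 1 + 8 + 14)/5 = 19/5
E[X | Envelope II] = (4 + 2 + 13 − 4 + 10)/5 = 5
E[X] = (2/5)·19/5 + (3/5)·5 = 113/25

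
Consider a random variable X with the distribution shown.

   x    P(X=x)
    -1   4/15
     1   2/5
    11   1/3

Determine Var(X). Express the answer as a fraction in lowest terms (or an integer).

E[X] = (4/15)·(-1) + (2/5)·1 + (1/3)·11 = 19/5
E[X²] = (4/15)·1 + (2/5)·1 + (1/3)·121 = 41
Var(X) = 41 − (19/5)² = 664/25

664/25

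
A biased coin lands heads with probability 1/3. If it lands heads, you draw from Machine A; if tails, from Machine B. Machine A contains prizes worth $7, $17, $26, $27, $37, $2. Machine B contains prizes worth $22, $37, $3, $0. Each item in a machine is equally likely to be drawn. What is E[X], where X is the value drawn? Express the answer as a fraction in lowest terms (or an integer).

E[X | Machine A] = (7 + 17 + 26 + 27 + 37 + 2)/6 = 58/3
E[X | Machine B] = (22 + 37 + 3 + 0)/4 = 31/2
E[X] = (1/3)·58/3 + (2/3)·31/2 = 151/9

151/9 dollars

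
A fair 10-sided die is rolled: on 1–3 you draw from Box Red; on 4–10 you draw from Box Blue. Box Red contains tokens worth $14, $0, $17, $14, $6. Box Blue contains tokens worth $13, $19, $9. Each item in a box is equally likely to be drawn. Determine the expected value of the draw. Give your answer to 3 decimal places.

E[X | Box Red] = (14 + 0 + 17 + 14 + 6)/5 = 51/5
E[X | Box Blue] = (13 + 19 + 9)/3 = 41/3
E[X] = (3/10)·51/5 + (7/10)·41/3 = 947/75 ≈ 12.627

$12.627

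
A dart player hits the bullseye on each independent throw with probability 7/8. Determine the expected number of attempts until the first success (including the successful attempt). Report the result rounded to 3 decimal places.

For a geometric distribution, E[trials] = 1/p = 1/(7/8) = 8/7.
≈ 1.143

1.143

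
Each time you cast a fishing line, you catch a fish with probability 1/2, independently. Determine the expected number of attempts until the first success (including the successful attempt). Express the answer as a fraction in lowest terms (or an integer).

For a geometric distribution, E[trials] = 1/p = 1/(1/2) = 2.

2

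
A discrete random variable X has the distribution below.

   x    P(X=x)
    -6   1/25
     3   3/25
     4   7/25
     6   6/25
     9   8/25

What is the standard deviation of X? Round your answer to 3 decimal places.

3.263

E[X] = 139/25, E[X²] = 1039/25
Var(X) = E[X²] − (E[X])² = 1039/25 − 19321/625 = 6654/625
SD(X) = √(6654/625) ≈ 3.263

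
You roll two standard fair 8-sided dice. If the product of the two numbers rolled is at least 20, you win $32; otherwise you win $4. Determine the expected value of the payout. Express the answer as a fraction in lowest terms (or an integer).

E[payout] = (9/16)·4 + (7/16)·32 = 65/4

65/4 dollars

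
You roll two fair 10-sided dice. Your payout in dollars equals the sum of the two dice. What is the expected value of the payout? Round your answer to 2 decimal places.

$11.00

Distribution of the sum of the two dice: 2 w.p. 1/100, 3 w.p. 1/50, 4 w.p. 3/100, 5 w.p. 1/25, 6 w.p. 1/20, 7 w.p. 3/50, …
E[payout] = (1/100)·2 + (1/50)·3 + (3/100)·4 + (1/25)·5 + (1/20)·6 + (3/50)·7 + (7/100)·8 + (2/25)·9 + (9/100)·10 + (1/10)·11 + (9/100)·12 + (2/25)·13 + (7/100)·14 + (3/50)·15 + (1/20)·16 + (1/25)·17 + (3/100)·18 + (1/50)·19 + (1/100)·20 = 11
≈ $11.00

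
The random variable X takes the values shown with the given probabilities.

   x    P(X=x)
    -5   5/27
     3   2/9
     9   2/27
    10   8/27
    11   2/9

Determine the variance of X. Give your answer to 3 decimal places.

E[X] = (5/27)·(-5) + (2/9)·3 + (2/27)·9 + (8/27)·10 + (2/9)·11 = 157/27
E[X²] = (5/27)·25 + (2/9)·9 + (2/27)·81 + (8/27)·100 + (2/9)·121 = 1867/27
Var(X) = 1867/27 − (157/27)² = 25760/729 ≈ 35.336

35.336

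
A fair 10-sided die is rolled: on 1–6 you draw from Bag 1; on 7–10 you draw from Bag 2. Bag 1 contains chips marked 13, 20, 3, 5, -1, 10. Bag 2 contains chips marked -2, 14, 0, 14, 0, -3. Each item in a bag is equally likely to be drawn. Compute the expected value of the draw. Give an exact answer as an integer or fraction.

98/15

E[X | Bag 1] = (13 + 20 + 3 + 5 − 1 + 10)/6 = 25/3
E[X | Bag 2] = (-2 + 14 + 0 + 14 + 0 − 3)/6 = 23/6
E[X] = (3/5)·25/3 + (2/5)·23/6 = 98/15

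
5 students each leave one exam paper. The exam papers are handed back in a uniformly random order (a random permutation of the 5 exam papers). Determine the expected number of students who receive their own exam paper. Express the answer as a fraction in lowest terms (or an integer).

1

Let Xᵢ = 1 if person i gets their own exam paper. For each i, P(Xᵢ=1) = 1/5.
By linearity of expectation, E[X₁+…+X_5] = 5·(1/5) = 1.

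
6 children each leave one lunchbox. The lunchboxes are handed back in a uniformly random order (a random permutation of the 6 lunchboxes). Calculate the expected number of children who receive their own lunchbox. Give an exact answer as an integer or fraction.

Let Xᵢ = 1 if person i gets their own lunchbox. For each i, P(Xᵢ=1) = 1/6.
By linearity of expectation, E[X₁+…+X_6] = 6·(1/6) = 1.

1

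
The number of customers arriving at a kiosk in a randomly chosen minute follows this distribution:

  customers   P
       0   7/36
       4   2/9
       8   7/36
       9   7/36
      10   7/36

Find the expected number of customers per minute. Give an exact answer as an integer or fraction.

221/36

E[X] = (7/36)·0 + (2/9)·4 + (7/36)·8 + (7/36)·9 + (7/36)·10
     = 221/36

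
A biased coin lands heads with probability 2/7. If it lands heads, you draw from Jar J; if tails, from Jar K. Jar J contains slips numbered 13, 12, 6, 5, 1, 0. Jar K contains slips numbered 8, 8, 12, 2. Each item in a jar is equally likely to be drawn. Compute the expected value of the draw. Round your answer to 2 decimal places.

E[X | Jar J] = (13 + 12 + 6 + 5 + 1 + 0)/6 = 37/6
E[X | Jar K] = (8 + 8 + 12 + 2)/4 = 15/2
E[X] = (2/7)·37/6 + (5/7)·15/2 = 299/42 ≈ 7.12

7.12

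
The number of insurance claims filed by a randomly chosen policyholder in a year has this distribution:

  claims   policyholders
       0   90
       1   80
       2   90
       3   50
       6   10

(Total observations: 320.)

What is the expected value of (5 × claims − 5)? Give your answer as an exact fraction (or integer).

Total = 320, so P(claims=0) = 90/320, etc.
E[5x-5] = (9/32)·(-5) + (1/4)·0 + (9/32)·5 + (5/32)·10 + (1/32)·25
     = 75/32

75/32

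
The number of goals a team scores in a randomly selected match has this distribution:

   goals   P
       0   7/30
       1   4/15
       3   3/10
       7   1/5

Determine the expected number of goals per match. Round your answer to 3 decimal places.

E[X] = (7/30)·0 + (4/15)·1 + (3/10)·3 + (1/5)·7
     = 77/30 ≈ 2.567

2.567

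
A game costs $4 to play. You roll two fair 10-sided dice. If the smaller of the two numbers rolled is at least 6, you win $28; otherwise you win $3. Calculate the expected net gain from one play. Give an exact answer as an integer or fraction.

21/4 dollars

E[payout] = (3/4)·3 + (1/4)·28 = 37/4
Expected profit = 37/4 − 4 = 21/4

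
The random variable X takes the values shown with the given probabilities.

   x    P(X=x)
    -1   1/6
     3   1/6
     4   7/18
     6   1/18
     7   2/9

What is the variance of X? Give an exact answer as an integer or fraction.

527/81

E[X] = (1/6)·(-1) + (1/6)·3 + (7/18)·4 + (1/18)·6 + (2/9)·7 = 34/9
E[X²] = (1/6)·1 + (1/6)·9 + (7/18)·16 + (1/18)·36 + (2/9)·49 = 187/9
Var(X) = 187/9 − (34/9)² = 527/81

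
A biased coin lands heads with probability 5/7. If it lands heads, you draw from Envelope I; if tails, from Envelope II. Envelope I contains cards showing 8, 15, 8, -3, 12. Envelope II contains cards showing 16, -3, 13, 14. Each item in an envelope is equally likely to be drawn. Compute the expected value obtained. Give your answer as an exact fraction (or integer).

E[X | Envelope I] = (8 + 15 + 8 − 3 + 12)/5 = 8
E[X | Envelope II] = (16 − 3 + 13 + 14)/4 = 10
E[X] = (5/7)·8 + (2/7)·10 = 60/7

60/7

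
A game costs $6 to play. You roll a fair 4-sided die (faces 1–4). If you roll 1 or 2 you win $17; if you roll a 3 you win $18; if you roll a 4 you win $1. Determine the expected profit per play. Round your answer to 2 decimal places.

$7.25

E[payout] = (1/4)·1 + (1/2)·17 + (1/4)·18 = 53/4
Expected profit = 53/4 − 6 = 29/4 ≈ $7.25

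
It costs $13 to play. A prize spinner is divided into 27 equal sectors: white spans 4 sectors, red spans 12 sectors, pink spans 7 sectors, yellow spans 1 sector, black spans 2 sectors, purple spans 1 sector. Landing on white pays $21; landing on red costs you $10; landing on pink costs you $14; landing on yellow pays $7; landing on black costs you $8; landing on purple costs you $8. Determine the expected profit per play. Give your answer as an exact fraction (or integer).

-502/27 dollars

E[payout] = (4/27)·21 + (12/27)·(-10) + (7/27)·(-14) + (1/27)·7 + (2/27)·(-8) + (1/27)·(-8) = -151/27
Expected profit = -151/27 − 13 = -502/27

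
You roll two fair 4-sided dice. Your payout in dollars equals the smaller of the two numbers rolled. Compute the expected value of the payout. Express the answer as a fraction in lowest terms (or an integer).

15/8 dollars

Distribution of the smaller of the two numbers rolled: 1 w.p. 7/16, 2 w.p. 5/16, 3 w.p. 3/16, 4 w.p. 1/16
E[payout] = (7/16)·1 + (5/16)·2 + (3/16)·3 + (1/16)·4 = 15/8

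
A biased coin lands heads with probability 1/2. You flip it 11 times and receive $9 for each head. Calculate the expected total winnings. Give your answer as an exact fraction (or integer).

99/2 dollars

E[#heads] = 11·1/2 = 11/2 (linearity over flips).
E[winnings] = 9·11/2 = 99/2.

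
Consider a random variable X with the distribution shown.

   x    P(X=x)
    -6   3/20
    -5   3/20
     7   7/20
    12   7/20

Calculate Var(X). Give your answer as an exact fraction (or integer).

E[X] = (3/20)·(-6) + (3/20)·(-5) + (7/20)·7 + (7/20)·12 = 5
E[X²] = (3/20)·36 + (3/20)·25 + (7/20)·49 + (7/20)·144 = 767/10
Var(X) = 767/10 − (5)² = 517/10

517/10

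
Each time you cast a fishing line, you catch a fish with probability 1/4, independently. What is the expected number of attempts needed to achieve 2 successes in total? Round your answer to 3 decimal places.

By linearity (sum of 2 independent geometric waits), E[trials] = 2/p = 2/(1/4) = 8.
≈ 8.000

8.000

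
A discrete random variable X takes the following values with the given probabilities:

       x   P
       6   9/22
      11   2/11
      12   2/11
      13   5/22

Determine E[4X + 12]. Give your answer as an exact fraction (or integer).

E[4x+12] = (9/22)·36 + (2/11)·56 + (2/11)·60 + (5/22)·64
     = 554/11

554/11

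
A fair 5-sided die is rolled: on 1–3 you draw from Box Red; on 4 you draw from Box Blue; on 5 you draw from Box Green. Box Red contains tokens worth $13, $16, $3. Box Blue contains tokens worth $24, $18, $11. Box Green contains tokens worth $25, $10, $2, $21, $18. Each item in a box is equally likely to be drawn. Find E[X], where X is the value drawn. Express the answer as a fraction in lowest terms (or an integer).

E[X | Box Red] = (13 + 16 + 3)/3 = 32/3
E[X | Box Blue] = (24 + 18 + 11)/3 = 53/3
E[X | Box Green] = (25 + 10 + 2 + 21 + 18)/5 = 76/5
E[X] = (3/5)·32/3 + (1/5)·53/3 + (1/5)·76/5 = 973/75

973/75 dollars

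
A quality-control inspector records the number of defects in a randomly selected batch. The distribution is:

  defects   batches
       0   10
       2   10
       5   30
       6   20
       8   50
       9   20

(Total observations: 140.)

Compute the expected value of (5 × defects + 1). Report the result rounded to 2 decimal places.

32.07

Total = 140, so P(defects=0) = 10/140, etc.
E[5x+1] = (1/14)·1 + (1/14)·11 + (3/14)·26 + (1/7)·31 + (5/14)·41 + (1/7)·46
     = 449/14 ≈ 32.07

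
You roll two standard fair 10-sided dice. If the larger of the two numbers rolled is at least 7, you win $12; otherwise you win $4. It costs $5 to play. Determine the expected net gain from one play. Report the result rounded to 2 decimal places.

E[payout] = (9/25)·4 + (16/25)·12 = 228/25
Expected profit = 228/25 − 5 = 103/25 ≈ $4.12

$4.12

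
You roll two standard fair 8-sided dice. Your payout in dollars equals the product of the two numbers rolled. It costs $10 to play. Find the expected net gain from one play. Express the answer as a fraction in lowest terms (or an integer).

41/4 dollars

Distribution of the product of the two numbers rolled: 1 w.p. 1/64, 2 w.p. 1/32, 3 w.p. 1/32, 4 w.p. 3/64, 5 w.p. 1/32, 6 w.p. 1/16, …
E[payout] = (1/64)·1 + (1/32)·2 + (1/32)·3 + (3/64)·4 + (1/32)·5 + (1/16)·6 + (1/32)·7 + (1/16)·8 + (1/64)·9 + (1/32)·10 + (1/16)·12 + (1/32)·14 + (1/32)·15 + (3/64)·16 + (1/32)·18 + (1/32)·20 + (1/32)·21 + (1/16)·24 + (1/64)·25 + (1/32)·28 + (1/32)·30 + (1/32)·32 + (1/32)·35 + (1/64)·36 + (1/32)·40 + (1/32)·42 + (1/32)·48 + (1/64)·49 + (1/32)·56 + (1/64)·64 = 81/4
Expected profit = 81/4 − 10 = 41/4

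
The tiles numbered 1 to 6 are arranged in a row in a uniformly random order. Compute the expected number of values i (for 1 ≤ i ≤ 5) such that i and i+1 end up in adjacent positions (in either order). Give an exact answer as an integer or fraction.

5/3

For each i ∈ {1,…,5}, let Xᵢ = 1 if i and i+1 are adjacent. P(Xᵢ=1) = 2·(6−1)!/6! = 2/6.
By linearity, E[ΣXᵢ] = (5)·(2/6) = 5/3.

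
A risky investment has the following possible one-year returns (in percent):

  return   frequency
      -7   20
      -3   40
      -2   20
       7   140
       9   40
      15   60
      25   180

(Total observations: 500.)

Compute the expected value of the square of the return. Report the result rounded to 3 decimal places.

275.040

Total = 500, so P(return=-7) = 20/500, etc.
E[X²] = (1/25)·49 + (2/25)·9 + (1/25)·4 + (7/25)·49 + (2/25)·81 + (3/25)·225 + (9/25)·625
     = 6876/25 ≈ 275.040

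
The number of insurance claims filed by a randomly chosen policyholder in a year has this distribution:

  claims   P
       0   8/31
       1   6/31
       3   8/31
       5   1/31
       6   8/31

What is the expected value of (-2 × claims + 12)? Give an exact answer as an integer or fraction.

206/31

E[-2x+12] = (8/31)·12 + (6/31)·10 + (8/31)·6 + (1/31)·2 + (8/31)·0
     = 206/31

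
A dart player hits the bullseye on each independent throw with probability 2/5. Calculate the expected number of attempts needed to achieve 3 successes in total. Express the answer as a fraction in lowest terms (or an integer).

15/2

By linearity (sum of 3 independent geometric waits), E[trials] = 3/p = 3/(2/5) = 15/2.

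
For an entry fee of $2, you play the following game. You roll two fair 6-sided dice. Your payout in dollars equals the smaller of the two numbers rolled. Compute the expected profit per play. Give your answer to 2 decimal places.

$0.53

Distribution of the smaller of the two numbers rolled: 1 w.p. 11/36, 2 w.p. 1/4, 3 w.p. 7/36, 4 w.p. 5/36, 5 w.p. 1/12, 6 w.p. 1/36
E[payout] = (11/36)·1 + (1/4)·2 + (7/36)·3 + (5/36)·4 + (1/12)·5 + (1/36)·6 = 91/36
Expected profit = 91/36 − 2 = 19/36 ≈ $0.53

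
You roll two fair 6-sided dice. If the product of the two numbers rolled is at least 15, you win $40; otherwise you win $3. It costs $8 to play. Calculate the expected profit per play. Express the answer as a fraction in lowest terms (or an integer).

E[payout] = (23/36)·3 + (13/36)·40 = 589/36
Expected profit = 589/36 − 8 = 301/36

301/36 dollars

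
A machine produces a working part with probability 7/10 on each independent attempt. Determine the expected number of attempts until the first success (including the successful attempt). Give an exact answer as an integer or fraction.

For a geometric distribution, E[trials] = 1/p = 1/(7/10) = 10/7.

10/7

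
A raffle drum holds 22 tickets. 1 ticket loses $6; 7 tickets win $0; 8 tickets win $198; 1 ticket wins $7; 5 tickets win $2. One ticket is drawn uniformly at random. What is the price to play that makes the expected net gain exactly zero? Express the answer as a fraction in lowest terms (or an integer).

145/2 dollars

E[payout] = (1/22)·(-6) + (7/22)·0 + (8/22)·198 + (1/22)·7 + (5/22)·2 = 145/2
Fair fee = E[payout] = 145/2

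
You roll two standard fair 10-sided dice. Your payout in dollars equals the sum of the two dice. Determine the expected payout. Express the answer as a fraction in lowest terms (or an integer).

$11

Distribution of the sum of the two dice: 2 w.p. 1/100, 3 w.p. 1/50, 4 w.p. 3/100, 5 w.p. 1/25, 6 w.p. 1/20, 7 w.p. 3/50, …
E[payout] = (1/100)·2 + (1/50)·3 + (3/100)·4 + (1/25)·5 + (1/20)·6 + (3/50)·7 + (7/100)·8 + (2/25)·9 + (9/100)·10 + (1/10)·11 + (9/100)·12 + (2/25)·13 + (7/100)·14 + (3/50)·15 + (1/20)·16 + (1/25)·17 + (3/100)·18 + (1/50)·19 + (1/100)·20 = 11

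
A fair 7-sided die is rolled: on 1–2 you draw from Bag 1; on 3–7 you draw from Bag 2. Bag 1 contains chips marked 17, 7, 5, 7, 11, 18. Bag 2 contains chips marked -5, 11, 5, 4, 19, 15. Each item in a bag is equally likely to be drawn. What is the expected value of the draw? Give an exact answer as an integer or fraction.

E[X | Bag 1] = (17 + 7 + 5 + 7 + 11 + 18)/6 = 65/6
E[X | Bag 2] = (-5 + 11 + 5 + 4 + 19 + 15)/6 = 49/6
E[X] = (2/7)·65/6 + (5/7)·49/6 = 125/14

125/14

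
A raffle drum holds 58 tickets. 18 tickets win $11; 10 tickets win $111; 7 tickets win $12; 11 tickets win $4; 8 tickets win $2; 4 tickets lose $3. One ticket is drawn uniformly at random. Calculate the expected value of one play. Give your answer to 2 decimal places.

E[payout] = (18/58)·11 + (10/58)·111 + (7/58)·12 + (11/58)·4 + (8/58)·2 + (4/58)·(-3) = 720/29
≈ $24.83

$24.83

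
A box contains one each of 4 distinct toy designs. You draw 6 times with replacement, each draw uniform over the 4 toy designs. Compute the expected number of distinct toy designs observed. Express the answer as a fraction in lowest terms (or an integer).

3367/1024

Let Xⱼ=1 if type j appears at least once. P(Xⱼ=1) = 1 − ((4−1)/4)^6 = 3367/4096.
E[#distinct] = 4·3367/4096 = 3367/1024.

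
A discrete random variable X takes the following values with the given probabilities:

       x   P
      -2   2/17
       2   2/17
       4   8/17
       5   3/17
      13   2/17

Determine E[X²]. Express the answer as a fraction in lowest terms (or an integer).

E[X²] = (2/17)·4 + (2/17)·4 + (8/17)·16 + (3/17)·25 + (2/17)·169
     = 557/17

557/17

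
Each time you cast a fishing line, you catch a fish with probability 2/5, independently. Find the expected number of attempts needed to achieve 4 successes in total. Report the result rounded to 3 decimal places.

10.000

By linearity (sum of 4 independent geometric waits), E[trials] = 4/p = 4/(2/5) = 10.
≈ 10.000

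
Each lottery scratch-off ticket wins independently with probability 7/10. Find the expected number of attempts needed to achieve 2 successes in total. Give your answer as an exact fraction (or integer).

20/7

By linearity (sum of 2 independent geometric waits), E[trials] = 2/p = 2/(7/10) = 20/7.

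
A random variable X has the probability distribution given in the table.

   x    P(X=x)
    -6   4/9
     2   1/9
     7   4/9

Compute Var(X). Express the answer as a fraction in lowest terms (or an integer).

340/9

E[X] = (4/9)·(-6) + (1/9)·2 + (4/9)·7 = 2/3
E[X²] = (4/9)·36 + (1/9)·4 + (4/9)·49 = 344/9
Var(X) = 344/9 − (2/3)² = 340/9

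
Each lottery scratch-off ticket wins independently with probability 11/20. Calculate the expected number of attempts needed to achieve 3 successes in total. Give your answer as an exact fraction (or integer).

By linearity (sum of 3 independent geometric waits), E[trials] = 3/p = 3/(11/20) = 60/11.

60/11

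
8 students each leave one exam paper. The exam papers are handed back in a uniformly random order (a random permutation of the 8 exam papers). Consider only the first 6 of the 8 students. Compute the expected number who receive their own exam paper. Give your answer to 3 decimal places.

Let Xᵢ = 1 if person i gets their own exam paper. For each i, P(Xᵢ=1) = 1/8.
By linearity of expectation, E[X₁+…+X_6] = 6·(1/8) = 3/4.
≈ 0.750

0.750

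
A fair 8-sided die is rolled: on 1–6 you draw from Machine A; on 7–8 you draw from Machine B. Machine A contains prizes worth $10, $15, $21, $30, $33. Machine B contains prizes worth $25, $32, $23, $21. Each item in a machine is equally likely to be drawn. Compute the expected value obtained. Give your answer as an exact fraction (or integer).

E[X | Machine A] = (10 + 15 + 21 + 30 + 33)/5 = 109/5
E[X | Machine B] = (25 + 32 + 23 + 21)/4 = 101/4
E[X] = (3/4)·109/5 + (1/4)·101/4 = 1813/80

1813/80 dollars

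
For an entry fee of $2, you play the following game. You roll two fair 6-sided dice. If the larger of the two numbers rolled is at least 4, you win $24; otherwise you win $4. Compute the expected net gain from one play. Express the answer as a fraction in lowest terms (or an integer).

$17

E[payout] = (1/4)·4 + (3/4)·24 = 19
Expected profit = 19 − 2 = 17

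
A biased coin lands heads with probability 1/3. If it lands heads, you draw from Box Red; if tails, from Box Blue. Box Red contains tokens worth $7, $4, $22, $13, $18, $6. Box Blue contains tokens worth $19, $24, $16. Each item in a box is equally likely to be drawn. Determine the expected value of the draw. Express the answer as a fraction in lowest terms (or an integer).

E[X | Box Red] = (7 + 4 + 22 + 13 + 18 + 6)/6 = 35/3
E[X | Box Blue] = (19 + 24 + 16)/3 = 59/3
E[X] = (1/3)·35/3 + (2/3)·59/3 = 17

$17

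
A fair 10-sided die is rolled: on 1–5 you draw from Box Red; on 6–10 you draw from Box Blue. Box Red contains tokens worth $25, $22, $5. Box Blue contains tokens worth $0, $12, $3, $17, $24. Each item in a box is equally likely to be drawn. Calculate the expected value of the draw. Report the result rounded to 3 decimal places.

E[X | Box Red] = (25 + 22 + 5)/3 = 52/3
E[X | Box Blue] = (0 + 12 + 3 + 17 + 24)/5 = 56/5
E[X] = (1/2)·52/3 + (1/2)·56/5 = 214/15 ≈ 14.267

$14.267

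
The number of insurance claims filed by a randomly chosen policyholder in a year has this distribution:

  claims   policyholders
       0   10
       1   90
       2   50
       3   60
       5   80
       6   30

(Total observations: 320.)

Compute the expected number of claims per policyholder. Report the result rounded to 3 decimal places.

2.969

Total = 320, so P(claims=0) = 10/320, etc.
E[X] = (1/32)·0 + (9/32)·1 + (5/32)·2 + (3/16)·3 + (1/4)·5 + (3/32)·6
     = 95/32 ≈ 2.969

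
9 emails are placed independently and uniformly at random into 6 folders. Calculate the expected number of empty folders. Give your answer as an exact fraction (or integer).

Let Xⱼ=1 if folder j is empty. P(Xⱼ=1) = ((6-1)/6)^9 = 1953125/10077696.
By linearity, E[#empty] = 6·1953125/10077696 = 1953125/1679616.

1953125/1679616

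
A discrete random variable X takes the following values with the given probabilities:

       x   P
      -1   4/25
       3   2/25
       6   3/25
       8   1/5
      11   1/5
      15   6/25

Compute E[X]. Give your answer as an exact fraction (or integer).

41/5

E[X] = (4/25)·(-1) + (2/25)·3 + (3/25)·6 + (1/5)·8 + (1/5)·11 + (6/25)·15
     = 41/5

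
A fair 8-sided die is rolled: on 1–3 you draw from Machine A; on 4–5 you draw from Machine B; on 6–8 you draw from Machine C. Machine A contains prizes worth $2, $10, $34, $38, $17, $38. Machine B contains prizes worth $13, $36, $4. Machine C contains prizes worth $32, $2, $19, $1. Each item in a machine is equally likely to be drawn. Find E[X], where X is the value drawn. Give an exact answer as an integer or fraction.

109/6 dollars

E[X | Machine A] = (2 + 10 + 34 + 38 + 17 + 38)/6 = 139/6
E[X | Machine B] = (13 + 36 + 4)/3 = 53/3
E[X | Machine C] = (32 + 2 + 19 + 1)/4 = 27/2
E[X] = (3/8)·139/6 + (1/4)·53/3 + (3/8)·27/2 = 109/6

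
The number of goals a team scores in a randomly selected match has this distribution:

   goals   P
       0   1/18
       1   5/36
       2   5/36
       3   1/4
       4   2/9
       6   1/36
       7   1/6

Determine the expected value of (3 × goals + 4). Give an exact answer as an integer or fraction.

85/6

E[3x+4] = (1/18)·4 + (5/36)·7 + (5/36)·10 + (1/4)·13 + (2/9)·16 + (1/36)·22 + (1/6)·25
     = 85/6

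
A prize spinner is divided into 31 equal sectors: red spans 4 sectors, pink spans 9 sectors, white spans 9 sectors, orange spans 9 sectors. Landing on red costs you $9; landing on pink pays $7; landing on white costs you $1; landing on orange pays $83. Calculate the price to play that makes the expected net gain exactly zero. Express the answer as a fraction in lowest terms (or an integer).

765/31 dollars

E[payout] = (4/31)·(-9) + (9/31)·7 + (9/31)·(-1) + (9/31)·83 = 765/31
Fair fee = E[payout] = 765/31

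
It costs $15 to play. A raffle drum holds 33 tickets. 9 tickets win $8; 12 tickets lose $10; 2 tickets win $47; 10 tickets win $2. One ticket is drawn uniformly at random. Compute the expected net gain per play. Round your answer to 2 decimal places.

-$13.00

E[payout] = (9/33)·8 + (12/33)·(-10) + (2/33)·47 + (10/33)·2 = 2
Expected profit = 2 − 15 = -13 ≈ -$13.00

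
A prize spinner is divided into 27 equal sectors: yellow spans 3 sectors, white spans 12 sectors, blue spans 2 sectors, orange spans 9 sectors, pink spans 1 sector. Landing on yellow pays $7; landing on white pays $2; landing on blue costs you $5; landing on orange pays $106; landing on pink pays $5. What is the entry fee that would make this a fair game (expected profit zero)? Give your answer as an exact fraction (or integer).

E[payout] = (3/27)·7 + (12/27)·2 + (2/27)·(-5) + (9/27)·106 + (1/27)·5 = 994/27
Fair fee = E[payout] = 994/27

994/27 dollars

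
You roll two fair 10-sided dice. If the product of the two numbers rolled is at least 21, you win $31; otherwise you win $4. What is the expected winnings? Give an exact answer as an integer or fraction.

929/50 dollars

E[payout] = (23/50)·4 + (27/50)·31 = 929/50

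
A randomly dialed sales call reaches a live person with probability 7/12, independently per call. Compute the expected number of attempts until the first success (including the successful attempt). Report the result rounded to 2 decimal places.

1.71

For a geometric distribution, E[trials] = 1/p = 1/(7/12) = 12/7.
≈ 1.71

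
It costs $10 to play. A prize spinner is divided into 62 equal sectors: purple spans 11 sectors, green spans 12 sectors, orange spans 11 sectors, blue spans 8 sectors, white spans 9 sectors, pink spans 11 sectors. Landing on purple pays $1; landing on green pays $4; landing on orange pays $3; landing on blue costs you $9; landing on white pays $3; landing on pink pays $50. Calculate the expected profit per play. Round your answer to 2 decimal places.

E[payout] = (11/62)·1 + (12/62)·4 + (11/62)·3 + (8/62)·(-9) + (9/62)·3 + (11/62)·50 = 597/62
Expected profit = 597/62 − 10 = -23/62 ≈ -$0.37

-$0.37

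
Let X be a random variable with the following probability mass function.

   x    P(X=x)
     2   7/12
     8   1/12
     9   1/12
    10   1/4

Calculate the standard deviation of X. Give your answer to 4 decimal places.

3.6846

E[X] = 61/12, E[X²] = 473/12
Var(X) = E[X²] − (E[X])² = 473/12 − 3721/144 = 1955/144
SD(X) = √(1955/144) ≈ 3.6846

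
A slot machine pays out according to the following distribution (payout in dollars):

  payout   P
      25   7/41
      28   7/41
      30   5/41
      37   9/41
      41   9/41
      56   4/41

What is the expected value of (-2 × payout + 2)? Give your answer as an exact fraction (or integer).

E[-2x+2] = (7/41)·(-48) + (7/41)·(-54) + (5/41)·(-58) + (9/41)·(-72) + (9/41)·(-80) + (4/41)·(-110)
     = -2812/41

-2812/41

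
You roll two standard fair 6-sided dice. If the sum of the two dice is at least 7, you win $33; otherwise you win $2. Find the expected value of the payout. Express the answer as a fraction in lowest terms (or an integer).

241/12 dollars

E[payout] = (5/12)·2 + (7/12)·33 = 241/12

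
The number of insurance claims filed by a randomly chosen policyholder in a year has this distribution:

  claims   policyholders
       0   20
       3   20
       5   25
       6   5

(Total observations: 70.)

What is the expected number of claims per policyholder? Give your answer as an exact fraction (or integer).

43/14

Total = 70, so P(claims=0) = 20/70, etc.
E[X] = (2/7)·0 + (2/7)·3 + (5/14)·5 + (1/14)·6
     = 43/14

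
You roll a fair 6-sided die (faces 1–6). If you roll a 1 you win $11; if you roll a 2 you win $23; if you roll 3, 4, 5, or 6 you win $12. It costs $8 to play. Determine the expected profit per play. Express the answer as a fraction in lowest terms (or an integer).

17/3 dollars

E[payout] = (1/6)·11 + (2/3)·12 + (1/6)·23 = 41/3
Expected profit = 41/3 − 8 = 17/3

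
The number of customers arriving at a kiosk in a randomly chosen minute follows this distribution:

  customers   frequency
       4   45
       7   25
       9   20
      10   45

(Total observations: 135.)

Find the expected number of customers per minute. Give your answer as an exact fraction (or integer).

197/27

Total = 135, so P(customers=4) = 45/135, etc.
E[X] = (1/3)·4 + (5/27)·7 + (4/27)·9 + (1/3)·10
     = 197/27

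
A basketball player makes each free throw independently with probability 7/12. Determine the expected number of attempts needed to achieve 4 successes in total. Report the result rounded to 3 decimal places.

6.857

By linearity (sum of 4 independent geometric waits), E[trials] = 4/p = 4/(7/12) = 48/7.
≈ 6.857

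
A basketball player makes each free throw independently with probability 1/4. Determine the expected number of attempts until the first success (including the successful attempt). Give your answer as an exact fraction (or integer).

For a geometric distribution, E[trials] = 1/p = 1/(1/4) = 4.

4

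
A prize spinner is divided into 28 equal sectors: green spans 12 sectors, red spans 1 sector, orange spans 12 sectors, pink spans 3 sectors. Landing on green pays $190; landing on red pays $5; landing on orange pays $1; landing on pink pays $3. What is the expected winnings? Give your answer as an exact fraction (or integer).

1153/14 dollars

E[payout] = (12/28)·190 + (1/28)·5 + (12/28)·1 + (3/28)·3 = 1153/14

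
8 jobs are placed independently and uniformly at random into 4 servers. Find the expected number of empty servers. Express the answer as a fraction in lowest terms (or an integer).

6561/16384

Let Xⱼ=1 if server j is empty. P(Xⱼ=1) = ((4-1)/4)^8 = 6561/65536.
By linearity, E[#empty] = 4·6561/65536 = 6561/16384.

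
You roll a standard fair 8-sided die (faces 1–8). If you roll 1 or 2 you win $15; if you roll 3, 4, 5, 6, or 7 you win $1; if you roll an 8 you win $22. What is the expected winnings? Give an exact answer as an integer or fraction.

57/8 dollars

E[payout] = (5/8)·1 + (1/4)·15 + (1/8)·22 = 57/8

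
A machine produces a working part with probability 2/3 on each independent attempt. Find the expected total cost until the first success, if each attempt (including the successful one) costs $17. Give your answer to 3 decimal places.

$25.500

E[#attempts] = 1/p = 3/2; E[cost] = 17·3/2 = 51/2.
≈ 25.500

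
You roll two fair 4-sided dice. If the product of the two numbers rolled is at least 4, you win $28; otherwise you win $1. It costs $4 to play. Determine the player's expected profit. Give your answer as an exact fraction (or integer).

E[payout] = (5/16)·1 + (11/16)·28 = 313/16
Expected profit = 313/16 − 4 = 249/16

249/16 dollars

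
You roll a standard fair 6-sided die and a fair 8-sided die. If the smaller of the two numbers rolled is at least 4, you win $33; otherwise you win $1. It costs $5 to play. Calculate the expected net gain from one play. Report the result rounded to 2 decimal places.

E[payout] = (11/16)·1 + (5/16)·33 = 11
Expected profit = 11 − 5 = 6 ≈ $6.00

$6.00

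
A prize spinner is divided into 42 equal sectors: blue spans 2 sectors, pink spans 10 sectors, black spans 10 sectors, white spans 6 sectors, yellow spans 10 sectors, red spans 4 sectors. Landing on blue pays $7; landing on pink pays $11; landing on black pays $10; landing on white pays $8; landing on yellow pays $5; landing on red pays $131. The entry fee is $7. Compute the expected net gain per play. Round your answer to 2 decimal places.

$13.14

E[payout] = (2/42)·7 + (10/42)·11 + (10/42)·10 + (6/42)·8 + (10/42)·5 + (4/42)·131 = 141/7
Expected profit = 141/7 − 7 = 92/7 ≈ $13.14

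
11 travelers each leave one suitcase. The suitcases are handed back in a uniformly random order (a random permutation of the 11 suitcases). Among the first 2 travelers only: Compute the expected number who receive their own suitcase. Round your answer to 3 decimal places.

Let Xᵢ = 1 if person i gets their own suitcase. For each i, P(Xᵢ=1) = 1/11.
By linearity of expectation, E[X₁+…+X_2] = 2·(1/11) = 2/11.
≈ 0.182

0.182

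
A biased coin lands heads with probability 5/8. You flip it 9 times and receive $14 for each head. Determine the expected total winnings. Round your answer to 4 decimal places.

$78.7500

E[#heads] = 9·5/8 = 45/8 (linearity over flips).
E[winnings] = 14·45/8 = 315/4.
≈ 78.7500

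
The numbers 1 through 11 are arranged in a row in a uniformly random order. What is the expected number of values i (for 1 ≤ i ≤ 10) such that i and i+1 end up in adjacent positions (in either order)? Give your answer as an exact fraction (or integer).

20/11

For each i ∈ {1,…,10}, let Xᵢ = 1 if i and i+1 are adjacent. P(Xᵢ=1) = 2·(11−1)!/11! = 2/11.
By linearity, E[ΣXᵢ] = (10)·(2/11) = 20/11.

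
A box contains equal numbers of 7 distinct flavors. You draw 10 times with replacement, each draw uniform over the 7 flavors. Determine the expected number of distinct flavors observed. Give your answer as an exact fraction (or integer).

Let Xⱼ=1 if type j appears at least once. P(Xⱼ=1) = 1 − ((7−1)/7)^10 = 222009073/282475249.
E[#distinct] = 7·222009073/282475249 = 222009073/40353607.

222009073/40353607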